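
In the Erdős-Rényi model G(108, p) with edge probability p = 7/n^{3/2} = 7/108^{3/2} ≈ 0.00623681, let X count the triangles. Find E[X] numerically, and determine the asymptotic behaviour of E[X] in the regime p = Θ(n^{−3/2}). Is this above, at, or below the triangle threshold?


Number of potential triangles: C(108, 3) = 204156.
Each occurs with probability p³ ≈ (0.00623681)³ ≈ 2.42598002e-07.
By linearity: E[X] = C(108, 3)·p³ ≈ 204156 · 2.42598002e-07 ≈ 0.049528.
Since α = 3/2 > 1, p = c/n^{3/2} = o(1/n) is below the triangle threshold p ~ 1/n. Asymptotically E[X] ~ (c³/6)·n^{3(1−α)} = (7³/6)·n^{-1.5} → 0, so by Markov's inequality G has no triangles w.h.p.

E[X] ≈ 0.049528; in regime p = Θ(1/n^{3/2}) E[X] tends to 0 (below the triangle threshold p ~ 1/n).


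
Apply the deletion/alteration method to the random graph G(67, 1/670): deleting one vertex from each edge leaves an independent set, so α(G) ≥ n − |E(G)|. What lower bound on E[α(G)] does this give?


E[|E(G)|] = C(67, 2)·p = 2211 · (1/670) = 33/10.
E[α(G)] ≥ n − E[|E(G)|] = 67 − 33/10 = 637/10.
Numerically: ≈ 63.7000.
(This is only a lower bound; the true E[α(G)] may be larger.)

E[α(G)] ≥ 637/10 ≈ 63.7000.


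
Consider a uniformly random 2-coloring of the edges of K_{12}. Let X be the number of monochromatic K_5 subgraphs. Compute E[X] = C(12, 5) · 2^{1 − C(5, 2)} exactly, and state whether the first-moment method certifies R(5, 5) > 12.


E[X] = C(12, 5) · 2^{1 − 10} = 792 · 2^{−9} = 792/512.
As a reduced fraction: E[X] = 99/64 ≈ 1.547.
Is E[X] < 1? NO.
Since E[X] ≥ 1, the first-moment bound is inconclusive at n = 12; it does NOT by itself certify R(5, 5) > 12.

E[X] = 99/64 ≈ 1.547; E[X] ≥ 1; first-moment method inconclusive here.


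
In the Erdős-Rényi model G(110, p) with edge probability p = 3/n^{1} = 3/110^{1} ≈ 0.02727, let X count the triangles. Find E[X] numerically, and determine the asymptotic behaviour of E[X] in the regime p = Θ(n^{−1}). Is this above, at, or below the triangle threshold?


Number of potential triangles: C(110, 3) = 215820.
Each occurs with probability p³ ≈ (0.02727)³ ≈ 2.028550e-05.
By linearity: E[X] = C(110, 3)·p³ ≈ 215820 · 2.028550e-05 ≈ 4.3780.
Here α = 1, so p = 3/n is exactly at the triangle threshold p ~ 1/n. Asymptotically E[X] → c³/6 = 3³/6 = 9/2 ≈ 4.5000, a bounded constant. In this regime the triangle count is asymptotically Poisson(c³/6).

E[X] ≈ 4.3780; in regime p = Θ(1/n^{1}) E[X] stays bounded (at the triangle threshold p ~ 1/n).


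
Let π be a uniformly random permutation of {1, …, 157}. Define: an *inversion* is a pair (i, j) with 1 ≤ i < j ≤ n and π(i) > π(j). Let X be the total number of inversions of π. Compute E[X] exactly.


Write X = Σ X_I over the C(157, 2) = 12246 pairs i < j, with X_I the indicator of one inversion.
There are 12246 indicators.
For each fixed pair i < j, the values π(i) and π(j) are two distinct elements of {1, …, 157} in uniformly random order; by symmetry P[π(i) > π(j)] = 1/2.
By linearity: E[X] = 12246 · (1/2) = C(157, 2) · (1/2) = 12246/2 = 6123 ≈ 6123.0000.

E[X] = 6123 = 6123.0000.


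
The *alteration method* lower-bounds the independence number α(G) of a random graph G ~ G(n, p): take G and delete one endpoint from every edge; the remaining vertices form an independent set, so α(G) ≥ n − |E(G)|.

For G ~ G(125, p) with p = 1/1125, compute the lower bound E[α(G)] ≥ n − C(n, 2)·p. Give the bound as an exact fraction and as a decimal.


E[|E(G)|] = C(125, 2)·p = 7750 · (1/1125) = 62/9.
E[α(G)] ≥ n − E[|E(G)|] = 125 − 62/9 = 1063/9.
Numerically: ≈ 118.111.
(This is only a lower bound; the true E[α(G)] may be larger.)

E[α(G)] ≥ 1063/9 ≈ 118.111.


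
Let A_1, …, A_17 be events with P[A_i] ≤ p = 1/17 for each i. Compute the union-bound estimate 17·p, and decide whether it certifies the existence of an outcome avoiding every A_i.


Union bound: P[∪_{i=1}^{17} A_i] ≤ Σ_i P[A_i] ≤ 17·p = 17·(1/17) = 1.
Numerically: 1 ≈ 1.000.
Is 1 < 1? NO.
Since the bound 1 is ≥ 1, the union bound is uninformative here; it does NOT by itself certify existence.

17·p = 1 ≈ 1.000; existence NOT certified by the union bound.


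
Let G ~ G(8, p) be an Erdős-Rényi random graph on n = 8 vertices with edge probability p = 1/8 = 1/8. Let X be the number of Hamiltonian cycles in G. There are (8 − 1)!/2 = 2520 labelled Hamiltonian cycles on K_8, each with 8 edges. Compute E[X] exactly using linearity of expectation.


K_8 has (8 − 1)!/2 = 2520 labelled Hamiltonian cycles.
For each such Hamiltonian cycle H, let X_H = 1 if all 8 edges of H are present in G. Then P[X_H = 1] = p^{8} = (1/8)^{8} = 1/16777216.
By linearity of expectation: E[X] = Σ_H E[X_H] = 2520 · p^{8} = 2520 · 1/16777216 = 315/2097152.
Numerically: E[X] ≈ 0.0001502.

E[X] = 2520 · (1/8)^{8} = 315/2097152 ≈ 0.0001502.


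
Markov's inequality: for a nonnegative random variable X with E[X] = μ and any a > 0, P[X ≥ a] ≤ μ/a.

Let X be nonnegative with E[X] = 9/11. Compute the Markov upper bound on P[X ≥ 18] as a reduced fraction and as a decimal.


μ = E[X] = 9/11, a = 18.
Markov: P[X ≥ 18] ≤ μ/a = (9/11)/18 = 1/22.
Numerically: ≈ 0.045.
(Since a = 18 > μ = 0.818, the bound 1/22 is < 1 and informative.)

P[X ≥ 18] ≤ 1/22 ≈ 0.045.


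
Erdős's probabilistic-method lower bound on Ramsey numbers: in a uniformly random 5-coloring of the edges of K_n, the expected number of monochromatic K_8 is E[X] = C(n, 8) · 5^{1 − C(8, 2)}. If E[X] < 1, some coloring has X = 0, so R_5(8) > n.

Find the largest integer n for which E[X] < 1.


We need C(n, 8) · 5^{1 − 28} < 1, i.e. C(n, 8) < 5^{28 − 1} = 7450580596923828125.
Check values of n near the boundary:
  n = 858: C(858, 8) = 7049584530256467771; 7049584530256467771 < 7450580596923828125? YES
  n = 859: C(859, 8) = 7115855595170747139; 7115855595170747139 < 7450580596923828125? YES
  n = 860: C(860, 8) = 7182671140665308145; 7182671140665308145 < 7450580596923828125? YES
  n = 861: C(861, 8) = 7250034996615275865; 7250034996615275865 < 7450580596923828125? YES
  n = 862: C(862, 8) = 7317951015318931845; 7317951015318931845 < 7450580596923828125? YES
  n = 863: C(863, 8) = 7386423071602617757; 7386423071602617757 < 7450580596923828125? YES
  n = 864: C(864, 8) = 7455455062926006708; 7455455062926006708 < 7450580596923828125? NO
  n = 865: C(865, 8) = 7525050909487743060; 7525050909487743060 < 7450580596923828125? NO
  n = 866: C(866, 8) = 7595214554331451620; 7595214554331451620 < 7450580596923828125? NO
The largest n with C(n, 8) < 7450580596923828125 is n = 863 (where E[X] = 7386423071602617757/7450580596923828125 ≈ 0.991389). Hence R_5(8) > 863, i.e. R_5(8) ≥ 864.

Largest n = 863; hence R_5(8) > 863.


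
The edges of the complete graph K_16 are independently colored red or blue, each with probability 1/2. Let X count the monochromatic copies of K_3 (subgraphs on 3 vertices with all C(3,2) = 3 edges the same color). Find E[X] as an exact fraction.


Let X = Σ_S X_S over the C(16, 3) = 560 subsets S of size 3, where X_S = 1 if the K_3 on S is monochromatic.
For a fixed S, the K_3 on S has C(3, 2) = 3 edges. P[all 3 edges red] = (1/2)^3, and likewise for blue, so P[monochromatic] = 2·(1/2)^3 = 2^{1 − 3} = 1/4.
By linearity of expectation: E[X] = C(16, 3) · 2^{1 − 3} = 560 · 1/4 = 140.
Numerically: E[X] ≈ 140.000000.

E[X] = C(16,3)·2^(1−C(3,2)) = 140 ≈ 140.000000.


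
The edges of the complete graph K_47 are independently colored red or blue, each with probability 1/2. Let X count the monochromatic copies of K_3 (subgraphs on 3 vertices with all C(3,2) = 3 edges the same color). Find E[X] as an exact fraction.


Let X = Σ_S X_S over the C(47, 3) = 16215 subsets S of size 3, where X_S = 1 if the K_3 on S is monochromatic.
For a fixed S, the K_3 on S has C(3, 2) = 3 edges. P[all 3 edges red] = (1/2)^3, and likewise for blue, so P[monochromatic] = 2·(1/2)^3 = 2^{1 − 3} = 1/4.
By linearity of expectation: E[X] = C(47, 3) · 2^{1 − 3} = 16215 · 1/4 = 16215/4.
Numerically: E[X] ≈ 4053.75000.

E[X] = C(47,3)·2^(1−C(3,2)) = 16215/4 ≈ 4053.75000.


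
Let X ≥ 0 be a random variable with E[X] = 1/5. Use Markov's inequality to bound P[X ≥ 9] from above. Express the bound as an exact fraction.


μ = E[X] = 1/5, a = 9.
Markov: P[X ≥ 9] ≤ μ/a = (1/5)/9 = 1/45.
Numerically: ≈ 0.022.
(Since a = 9 > μ = 0.200, the bound 1/45 is < 1 and informative.)

P[X ≥ 9] ≤ 1/45 ≈ 0.022.


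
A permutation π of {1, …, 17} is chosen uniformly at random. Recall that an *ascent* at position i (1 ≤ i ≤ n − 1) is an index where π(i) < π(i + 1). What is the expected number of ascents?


Write X = Σ X_I over i = 1, …, 16, with X_I the indicator of one ascent.
There are 16 indicators.
For each fixed i, the pair (π(i), π(i+1)) is a uniformly random ordered pair of distinct values from {1, …, 17}; by symmetry P[π(i) < π(i+1)] = 1/2.
By linearity: E[X] = 16 · (1/2) = (17 − 1) · (1/2) = 8 ≈ 8.000.

E[X] = 8 = 8.000.


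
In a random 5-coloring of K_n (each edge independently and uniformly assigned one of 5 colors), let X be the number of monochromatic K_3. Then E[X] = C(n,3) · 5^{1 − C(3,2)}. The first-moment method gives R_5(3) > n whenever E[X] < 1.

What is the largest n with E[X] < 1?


We need C(n, 3) · 5^{1 − 3} < 1, i.e. C(n, 3) < 5^{3 − 1} = 25.
Check values of n near the boundary:
  n = 5: C(5, 3) = 10; 10 < 25? YES
  n = 6: C(6, 3) = 20; 20 < 25? YES
  n = 7: C(7, 3) = 35; 35 < 25? NO
The largest n with C(n, 3) < 25 is n = 6 (where E[X] = 4/5 ≈ 0.8000). Hence R_5(3) > 6, i.e. R_5(3) ≥ 7.

Largest n = 6; hence R_5(3) > 6.


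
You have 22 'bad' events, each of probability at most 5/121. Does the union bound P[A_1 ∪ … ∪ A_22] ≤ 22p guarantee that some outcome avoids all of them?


Union bound: P[∪_{i=1}^{22} A_i] ≤ Σ_i P[A_i] ≤ 22·p = 22·(5/121) = 10/11.
Numerically: 10/11 ≈ 0.909.
Is 10/11 < 1? YES.
Since P[∪ A_i] ≤ 10/11 < 1, the complement has P[∩ A_i^c] ≥ 1 − 10/11 = 1/11 > 0, so some outcome avoids every A_i.

22·p = 10/11 ≈ 0.909; existence CERTIFIED by the union bound.


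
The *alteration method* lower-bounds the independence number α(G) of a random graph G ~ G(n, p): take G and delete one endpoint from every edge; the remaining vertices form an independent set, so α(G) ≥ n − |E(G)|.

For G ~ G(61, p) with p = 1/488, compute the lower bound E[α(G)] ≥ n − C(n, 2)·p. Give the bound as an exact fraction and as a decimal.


E[|E(G)|] = C(61, 2)·p = 1830 · (1/488) = 15/4.
E[α(G)] ≥ n − E[|E(G)|] = 61 − 15/4 = 229/4.
Numerically: ≈ 57.25000.
(This is only a lower bound; the true E[α(G)] may be larger.)

E[α(G)] ≥ 229/4 ≈ 57.25000.


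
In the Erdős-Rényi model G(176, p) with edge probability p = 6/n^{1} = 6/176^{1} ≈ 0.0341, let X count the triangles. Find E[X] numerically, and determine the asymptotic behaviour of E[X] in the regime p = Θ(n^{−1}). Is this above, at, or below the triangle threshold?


Number of potential triangles: C(176, 3) = 893200.
Each occurs with probability p³ ≈ (0.0341)³ ≈ 3.96201e-05.
By linearity: E[X] = C(176, 3)·p³ ≈ 893200 · 3.96201e-05 ≈ 35.389.
Here α = 1, so p = 6/n is exactly at the triangle threshold p ~ 1/n. Asymptotically E[X] → c³/6 = 6³/6 = 36 ≈ 36.000, a bounded constant. In this regime the triangle count is asymptotically Poisson(c³/6).

E[X] ≈ 35.389; in regime p = Θ(1/n^{1}) E[X] stays bounded (at the triangle threshold p ~ 1/n).


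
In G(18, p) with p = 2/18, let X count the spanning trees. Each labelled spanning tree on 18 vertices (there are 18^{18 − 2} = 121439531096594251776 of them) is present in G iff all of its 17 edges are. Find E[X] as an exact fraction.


K_18 has 18^{18 − 2} = 121439531096594251776 labelled spanning trees.
For each such spanning tree H, let X_H = 1 if all 17 edges of H are present in G. Then P[X_H = 1] = p^{17} = (1/9)^{17} = 1/16677181699666569.
By linearity: E[X] = Σ_H E[X_H] = 121439531096594251776 · p^{17} = 121439531096594251776 · 1/16677181699666569 = 65536/9.
Numerically: E[X] ≈ 7281.8.

E[X] = 121439531096594251776 · (1/9)^{17} = 65536/9 ≈ 7281.8.


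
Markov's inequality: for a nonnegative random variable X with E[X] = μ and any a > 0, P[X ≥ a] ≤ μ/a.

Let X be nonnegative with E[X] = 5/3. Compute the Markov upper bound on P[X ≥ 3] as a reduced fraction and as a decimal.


μ = E[X] = 5/3, a = 3.
Markov: P[X ≥ 3] ≤ μ/a = (5/3)/3 = 5/9.
Numerically: ≈ 0.55556.
(Since a = 3 > μ = 1.66667, the bound 5/9 is < 1 and informative.)

P[X ≥ 3] ≤ 5/9 ≈ 0.55556.


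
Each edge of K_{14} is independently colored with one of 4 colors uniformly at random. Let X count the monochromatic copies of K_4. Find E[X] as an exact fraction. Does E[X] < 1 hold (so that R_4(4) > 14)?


E[X] = C(14, 4) · 4^{1 − 6} = 1001 · 4^{−5} = 1001/1024.
As a reduced fraction: E[X] = 1001/1024 ≈ 0.9775391.
Is E[X] < 1? YES.
Since E[X] < 1, there exists a 4-coloring of K_{14} with no monochromatic K_4; hence R_4(4) > 14.

E[X] = 1001/1024 ≈ 0.9775391; E[X] < 1, so R_4(4) > 14.


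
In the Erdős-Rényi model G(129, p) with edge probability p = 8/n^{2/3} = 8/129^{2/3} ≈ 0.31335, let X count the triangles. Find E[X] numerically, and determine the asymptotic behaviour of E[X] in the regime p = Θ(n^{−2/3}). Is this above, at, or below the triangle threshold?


Number of potential triangles: C(129, 3) = 349504.
Each occurs with probability p³ ≈ (0.31335)³ ≈ 3.0767382e-02.
By linearity: E[X] = C(129, 3)·p³ ≈ 349504 · 3.0767382e-02 ≈ 10753.32300.
Since α = 2/3 < 1, p = c/n^{2/3} ≫ 1/n is above the triangle threshold p ~ 1/n. Asymptotically E[X] ~ (c³/6)·n^{3(1−α)} = (8³/6)·n^{1} → ∞; triangles are abundant w.h.p.

E[X] ≈ 10753.32300; in regime p = Θ(1/n^{2/3}) E[X] diverges (above the triangle threshold p ~ 1/n).


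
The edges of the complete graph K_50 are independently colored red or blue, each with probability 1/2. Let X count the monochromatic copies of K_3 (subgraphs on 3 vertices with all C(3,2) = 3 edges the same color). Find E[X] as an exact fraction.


Let X = Σ_S X_S over the C(50, 3) = 19600 subsets S of size 3, where X_S = 1 if the K_3 on S is monochromatic.
For a fixed S, the K_3 on S has C(3, 2) = 3 edges. P[all 3 edges red] = (1/2)^3, and likewise for blue, so P[monochromatic] = 2·(1/2)^3 = 2^{1 − 3} = 1/4.
Summing: E[X] = C(50, 3) · 2^{1 − 3} = 19600 · 1/4 = 4900.
Numerically: E[X] ≈ 4900.00000.

E[X] = C(50,3)·2^(1−C(3,2)) = 4900 ≈ 4900.00000.


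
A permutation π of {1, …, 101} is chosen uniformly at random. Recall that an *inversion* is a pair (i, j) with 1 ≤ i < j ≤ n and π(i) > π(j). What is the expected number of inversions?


Write X = Σ X_I over the C(101, 2) = 5050 pairs i < j, with X_I the indicator of one inversion.
There are 5050 indicators.
For each fixed pair i < j, the values π(i) and π(j) are two distinct elements of {1, …, 101} in uniformly random order; by symmetry P[π(i) > π(j)] = 1/2.
By linearity: E[X] = 5050 · (1/2) = C(101, 2) · (1/2) = 5050/2 = 2525 ≈ 2525.000.

E[X] = 2525 = 2525.000.


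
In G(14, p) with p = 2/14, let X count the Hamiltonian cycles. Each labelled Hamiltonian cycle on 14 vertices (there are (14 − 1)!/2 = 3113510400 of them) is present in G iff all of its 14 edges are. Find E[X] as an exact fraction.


K_14 has (14 − 1)!/2 = 3113510400 labelled Hamiltonian cycles.
For each such Hamiltonian cycle H, let X_H = 1 if all 14 edges of H are present in G. Then P[X_H = 1] = p^{14} = (1/7)^{14} = 1/678223072849.
Summing the indicators: E[X] = Σ_H E[X_H] = 3113510400 · p^{14} = 3113510400 · 1/678223072849 = 444787200/96889010407.
Numerically: E[X] ≈ 0.00459069.

E[X] = 3113510400 · (1/7)^{14} = 444787200/96889010407 ≈ 0.00459069.


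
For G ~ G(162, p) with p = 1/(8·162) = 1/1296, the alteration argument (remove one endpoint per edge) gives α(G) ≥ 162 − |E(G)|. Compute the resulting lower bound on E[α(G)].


E[|E(G)|] = C(162, 2)·p = 13041 · (1/1296) = 161/16.
E[α(G)] ≥ n − E[|E(G)|] = 162 − 161/16 = 2431/16.
Numerically: ≈ 151.9375.
(This is only a lower bound; the true E[α(G)] may be larger.)

E[α(G)] ≥ 2431/16 ≈ 151.9375.


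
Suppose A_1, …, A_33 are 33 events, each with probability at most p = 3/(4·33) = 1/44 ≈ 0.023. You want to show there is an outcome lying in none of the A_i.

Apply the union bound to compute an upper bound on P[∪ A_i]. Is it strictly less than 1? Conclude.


Union bound: P[∪_{i=1}^{33} A_i] ≤ Σ_i P[A_i] ≤ 33·p = 33·(1/44) = 3/4.
Numerically: 3/4 ≈ 0.750.
Is 3/4 < 1? YES.
Since P[∪ A_i] ≤ 3/4 < 1, the complement has P[∩ A_i^c] ≥ 1 − 3/4 = 1/4 > 0, so some outcome avoids every A_i.

33·p = 3/4 ≈ 0.750; existence CERTIFIED by the union bound.


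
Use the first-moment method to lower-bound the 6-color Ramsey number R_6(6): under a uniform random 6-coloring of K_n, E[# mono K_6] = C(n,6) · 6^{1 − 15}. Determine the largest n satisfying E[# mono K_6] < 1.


We need C(n, 6) · 6^{1 − 15} < 1, i.e. C(n, 6) < 6^{15 − 1} = 78364164096.
Check values of n near the boundary:
  n = 193: C(193, 6) = 66364016544; 66364016544 < 78364164096? YES
  n = 194: C(194, 6) = 68482017072; 68482017072 < 78364164096? YES
  n = 195: C(195, 6) = 70656049360; 70656049360 < 78364164096? YES
  n = 196: C(196, 6) = 72887293024; 72887293024 < 78364164096? YES
  n = 197: C(197, 6) = 75176946208; 75176946208 < 78364164096? YES
  n = 198: C(198, 6) = 77526225777; 77526225777 < 78364164096? YES
  n = 199: C(199, 6) = 79936367511; 79936367511 < 78364164096? NO
  n = 200: C(200, 6) = 82408626300; 82408626300 < 78364164096? NO
The largest n with C(n, 6) < 78364164096 is n = 198 (where E[X] = 25842075259/26121388032 ≈ 0.9893071). Hence R_6(6) > 198, i.e. R_6(6) ≥ 199.

Largest n = 198; hence R_6(6) > 198.


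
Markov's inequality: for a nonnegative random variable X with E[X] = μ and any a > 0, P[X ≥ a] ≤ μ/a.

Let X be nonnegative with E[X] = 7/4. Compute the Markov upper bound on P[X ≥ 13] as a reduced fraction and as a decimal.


μ = E[X] = 7/4, a = 13.
Markov: P[X ≥ 13] ≤ μ/a = (7/4)/13 = 7/52.
Numerically: ≈ 0.1346.
(Since a = 13 > μ = 1.7500, the bound 7/52 is < 1 and informative.)

P[X ≥ 13] ≤ 7/52 ≈ 0.1346.


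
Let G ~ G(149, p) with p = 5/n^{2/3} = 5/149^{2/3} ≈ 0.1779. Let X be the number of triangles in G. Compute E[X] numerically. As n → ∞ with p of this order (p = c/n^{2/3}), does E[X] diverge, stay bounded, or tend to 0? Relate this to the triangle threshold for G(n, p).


Number of potential triangles: C(149, 3) = 540274.
Each occurs with probability p³ ≈ (0.1779)³ ≈ 5.6303770e-03.
By linearity: E[X] = C(149, 3)·p³ ≈ 540274 · 5.6303770e-03 ≈ 3041.94631.
Since α = 2/3 < 1, p = c/n^{2/3} ≫ 1/n is above the triangle threshold p ~ 1/n. Asymptotically E[X] ~ (c³/6)·n^{3(1−α)} = (5³/6)·n^{1} → ∞; triangles are abundant w.h.p.

E[X] ≈ 3041.94631; in regime p = Θ(1/n^{2/3}) E[X] diverges (above the triangle threshold p ~ 1/n).


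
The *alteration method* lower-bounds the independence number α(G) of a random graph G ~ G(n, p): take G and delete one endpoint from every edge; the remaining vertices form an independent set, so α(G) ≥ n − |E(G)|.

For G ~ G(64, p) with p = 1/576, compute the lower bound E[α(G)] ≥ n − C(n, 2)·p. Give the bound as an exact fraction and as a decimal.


E[|E(G)|] = C(64, 2)·p = 2016 · (1/576) = 7/2.
E[α(G)] ≥ n − E[|E(G)|] = 64 − 7/2 = 121/2.
Numerically: ≈ 60.500000.
(This is only a lower bound; the true E[α(G)] may be larger.)

E[α(G)] ≥ 121/2 ≈ 60.500000.


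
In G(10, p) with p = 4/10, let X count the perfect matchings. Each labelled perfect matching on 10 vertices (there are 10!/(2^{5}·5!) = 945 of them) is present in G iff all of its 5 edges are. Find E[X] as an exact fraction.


K_10 has 10!/(2^{5}·5!) = 945 labelled perfect matchings.
For each such perfect matching H, let X_H = 1 if all 5 edges of H are present in G. Then P[X_H = 1] = p^{5} = (2/5)^{5} = 32/3125.
Summing the indicators: E[X] = Σ_H E[X_H] = 945 · p^{5} = 945 · 32/3125 = 6048/625.
Numerically: E[X] ≈ 9.6768.

E[X] = 945 · (2/5)^{5} = 6048/625 ≈ 9.6768.


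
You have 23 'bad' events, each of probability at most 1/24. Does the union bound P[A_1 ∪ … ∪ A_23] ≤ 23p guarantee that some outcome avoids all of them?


Union bound: P[∪_{i=1}^{23} A_i] ≤ Σ_i P[A_i] ≤ 23·p = 23·(1/24) = 23/24.
Numerically: 23/24 ≈ 0.9583333.
Is 23/24 < 1? YES.
Since P[∪ A_i] ≤ 23/24 < 1, the complement has P[∩ A_i^c] ≥ 1 − 23/24 = 1/24 > 0, so some outcome avoids every A_i.

23·p = 23/24 ≈ 0.9583333; existence CERTIFIED by the union bound.


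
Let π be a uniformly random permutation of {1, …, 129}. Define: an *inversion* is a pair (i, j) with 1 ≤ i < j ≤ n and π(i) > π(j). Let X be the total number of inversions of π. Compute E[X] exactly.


Write X = Σ X_I over the C(129, 2) = 8256 pairs i < j, with X_I the indicator of one inversion.
There are 8256 indicators.
For each fixed pair i < j, the values π(i) and π(j) are two distinct elements of {1, …, 129} in uniformly random order; by symmetry P[π(i) > π(j)] = 1/2.
By linearity: E[X] = 8256 · (1/2) = C(129, 2) · (1/2) = 8256/2 = 4128 ≈ 4128.0000.

E[X] = 4128 = 4128.0000.


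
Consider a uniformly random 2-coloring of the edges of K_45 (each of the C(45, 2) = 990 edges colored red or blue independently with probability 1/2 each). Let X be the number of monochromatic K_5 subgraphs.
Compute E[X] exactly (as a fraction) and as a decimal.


Let X = Σ_S X_S over the C(45, 5) = 1221759 subsets S of size 5, where X_S = 1 if the K_5 on S is monochromatic.
For a fixed S, the K_5 on S has C(5, 2) = 10 edges. P[all 10 edges red] = (1/2)^10, and likewise for blue, so P[monochromatic] = 2·(1/2)^10 = 2^{1 − 10} = 1/512.
Summing: E[X] = C(45, 5) · 2^{1 − 10} = 1221759 · 1/512 = 1221759/512.
Numerically: E[X] ≈ 2386.248.

E[X] = C(45,5)·2^(1−C(5,2)) = 1221759/512 ≈ 2386.248.


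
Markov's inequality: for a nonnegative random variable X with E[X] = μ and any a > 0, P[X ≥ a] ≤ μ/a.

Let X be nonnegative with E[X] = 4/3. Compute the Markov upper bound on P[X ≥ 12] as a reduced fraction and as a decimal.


μ = E[X] = 4/3, a = 12.
Markov: P[X ≥ 12] ≤ μ/a = (4/3)/12 = 1/9.
Numerically: ≈ 0.11111.
(Since a = 12 > μ = 1.33333, the bound 1/9 is < 1 and informative.)

P[X ≥ 12] ≤ 1/9 ≈ 0.11111.


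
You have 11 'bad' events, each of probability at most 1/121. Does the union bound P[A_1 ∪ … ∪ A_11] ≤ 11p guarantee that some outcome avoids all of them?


Union bound: P[∪_{i=1}^{11} A_i] ≤ Σ_i P[A_i] ≤ 11·p = 11·(1/121) = 1/11.
Numerically: 1/11 ≈ 0.090909.
Is 1/11 < 1? YES.
Since P[∪ A_i] ≤ 1/11 < 1, the complement has P[∩ A_i^c] ≥ 1 − 1/11 = 10/11 > 0, so some outcome avoids every A_i.

11·p = 1/11 ≈ 0.090909; existence CERTIFIED by the union bound.


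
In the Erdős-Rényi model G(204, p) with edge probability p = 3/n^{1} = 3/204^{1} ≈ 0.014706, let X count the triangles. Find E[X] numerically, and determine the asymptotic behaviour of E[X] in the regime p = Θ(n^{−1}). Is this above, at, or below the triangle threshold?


Number of potential triangles: C(204, 3) = 1394204.
Each occurs with probability p³ ≈ (0.014706)³ ≈ 3.1803379e-06.
By linearity: E[X] = C(204, 3)·p³ ≈ 1394204 · 3.1803379e-06 ≈ 4.43404.
Here α = 1, so p = 3/n is exactly at the triangle threshold p ~ 1/n. Asymptotically E[X] → c³/6 = 3³/6 = 9/2 ≈ 4.50000, a bounded constant. In this regime the triangle count is asymptotically Poisson(c³/6).

E[X] ≈ 4.43404; in regime p = Θ(1/n^{1}) E[X] stays bounded (at the triangle threshold p ~ 1/n).


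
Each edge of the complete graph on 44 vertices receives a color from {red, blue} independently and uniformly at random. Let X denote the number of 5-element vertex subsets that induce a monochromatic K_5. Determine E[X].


Let X = Σ_S X_S over the C(44, 5) = 1086008 subsets S of size 5, where X_S = 1 if the K_5 on S is monochromatic.
For a fixed S, the K_5 on S has C(5, 2) = 10 edges. P[all 10 edges red] = (1/2)^10, and likewise for blue, so P[monochromatic] = 2·(1/2)^10 = 2^{1 − 10} = 1/512.
By linearity: E[X] = C(44, 5) · 2^{1 − 10} = 1086008 · 1/512 = 135751/64.
Numerically: E[X] ≈ 2121.1094.

E[X] = C(44,5)·2^(1−C(5,2)) = 135751/64 ≈ 2121.1094.


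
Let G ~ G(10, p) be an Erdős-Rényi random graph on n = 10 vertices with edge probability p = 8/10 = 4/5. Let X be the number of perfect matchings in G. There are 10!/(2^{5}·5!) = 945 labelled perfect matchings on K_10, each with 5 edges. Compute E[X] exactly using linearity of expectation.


K_10 has 10!/(2^{5}·5!) = 945 labelled perfect matchings.
For each such perfect matching H, let X_H = 1 if all 5 edges of H are present in G. Then P[X_H = 1] = p^{5} = (4/5)^{5} = 1024/3125.
By linearity: E[X] = Σ_H E[X_H] = 945 · p^{5} = 945 · 1024/3125 = 193536/625.
Numerically: E[X] ≈ 309.66.

E[X] = 945 · (4/5)^{5} = 193536/625 ≈ 309.66.


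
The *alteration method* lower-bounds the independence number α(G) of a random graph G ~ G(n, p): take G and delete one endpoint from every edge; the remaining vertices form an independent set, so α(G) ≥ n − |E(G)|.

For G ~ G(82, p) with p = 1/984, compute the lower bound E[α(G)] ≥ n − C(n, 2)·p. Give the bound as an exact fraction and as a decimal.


E[|E(G)|] = C(82, 2)·p = 3321 · (1/984) = 27/8.
E[α(G)] ≥ n − E[|E(G)|] = 82 − 27/8 = 629/8.
Numerically: ≈ 78.625000.
(This is only a lower bound; the true E[α(G)] may be larger.)

E[α(G)] ≥ 629/8 ≈ 78.625000.


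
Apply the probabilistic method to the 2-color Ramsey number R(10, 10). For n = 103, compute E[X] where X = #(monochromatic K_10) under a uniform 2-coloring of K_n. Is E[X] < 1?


E[X] = C(103, 10) · 2^{1 − 45} = 23591276125340 · 2^{−44} = 23591276125340/17592186044416.
As a reduced fraction: E[X] = 5897819031335/4398046511104 ≈ 1.34101.
Is E[X] < 1? NO.
Since E[X] ≥ 1, the first-moment bound is inconclusive at n = 103; it does NOT by itself certify R(10, 10) > 103.

E[X] = 5897819031335/4398046511104 ≈ 1.34101; E[X] ≥ 1; first-moment method inconclusive here.


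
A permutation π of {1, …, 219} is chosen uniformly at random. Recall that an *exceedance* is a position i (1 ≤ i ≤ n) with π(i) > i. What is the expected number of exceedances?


Write X = Σ_{i=1}^{219} X_i, where X_i = 1_{π(i) > i}.
For each fixed i, π(i) is uniform over {1, …, 219} (marginal of a uniform permutation), so P[π(i) > i] = (n − i)/n. Summing: Σ_{i=1}^{219} (n − i)/n = (0 + 1 + … + 218)/219 = 219(219 − 1)/(2·219) = (219 − 1)/2.
Hence E[X] = Σ_{i=1}^{219} (219 − i)/219 = 109 ≈ 109.00000.

E[X] = 109 = 109.00000.


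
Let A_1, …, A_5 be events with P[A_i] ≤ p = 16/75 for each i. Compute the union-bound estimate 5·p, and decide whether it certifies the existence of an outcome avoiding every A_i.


Union bound: P[∪_{i=1}^{5} A_i] ≤ Σ_i P[A_i] ≤ 5·p = 5·(16/75) = 16/15.
Numerically: 16/15 ≈ 1.0667.
Is 16/15 < 1? NO.
Since the bound 16/15 is ≥ 1, the union bound is uninformative here; it does NOT by itself certify existence.

5·p = 16/15 ≈ 1.0667; existence NOT certified by the union bound.


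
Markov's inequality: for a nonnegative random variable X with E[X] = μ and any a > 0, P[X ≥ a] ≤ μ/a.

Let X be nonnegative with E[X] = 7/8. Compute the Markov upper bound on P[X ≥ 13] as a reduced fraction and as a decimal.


μ = E[X] = 7/8, a = 13.
Markov: P[X ≥ 13] ≤ μ/a = (7/8)/13 = 7/104.
Numerically: ≈ 0.067.
(Since a = 13 > μ = 0.875, the bound 7/104 is < 1 and informative.)

P[X ≥ 13] ≤ 7/104 ≈ 0.067.


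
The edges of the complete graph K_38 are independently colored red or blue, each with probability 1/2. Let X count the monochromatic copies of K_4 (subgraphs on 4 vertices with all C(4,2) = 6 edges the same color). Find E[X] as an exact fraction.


Let X = Σ_S X_S over the C(38, 4) = 73815 subsets S of size 4, where X_S = 1 if the K_4 on S is monochromatic.
For a fixed S, the K_4 on S has C(4, 2) = 6 edges. P[all 6 edges red] = (1/2)^6, and likewise for blue, so P[monochromatic] = 2·(1/2)^6 = 2^{1 − 6} = 1/32.
By linearity of expectation: E[X] = C(38, 4) · 2^{1 − 6} = 73815 · 1/32 = 73815/32.
Numerically: E[X] ≈ 2306.71875.

E[X] = C(38,4)·2^(1−C(4,2)) = 73815/32 ≈ 2306.71875.


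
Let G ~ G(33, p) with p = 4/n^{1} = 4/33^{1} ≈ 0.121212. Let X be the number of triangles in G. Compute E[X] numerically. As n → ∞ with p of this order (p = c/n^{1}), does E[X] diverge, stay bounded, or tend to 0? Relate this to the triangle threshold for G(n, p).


Number of potential triangles: C(33, 3) = 5456.
Each occurs with probability p³ ≈ (0.121212)³ ≈ 1.78089434e-03.
By linearity: E[X] = C(33, 3)·p³ ≈ 5456 · 1.78089434e-03 ≈ 9.716560.
Here α = 1, so p = 4/n is exactly at the triangle threshold p ~ 1/n. Asymptotically E[X] → c³/6 = 4³/6 = 32/3 ≈ 10.666667, a bounded constant. In this regime the triangle count is asymptotically Poisson(c³/6).

E[X] ≈ 9.716560; in regime p = Θ(1/n^{1}) E[X] stays bounded (at the triangle threshold p ~ 1/n).


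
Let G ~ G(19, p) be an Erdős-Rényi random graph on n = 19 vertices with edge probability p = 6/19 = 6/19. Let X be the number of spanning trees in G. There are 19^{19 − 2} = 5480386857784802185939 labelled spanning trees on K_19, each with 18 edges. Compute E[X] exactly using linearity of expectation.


K_19 has 19^{19 − 2} = 5480386857784802185939 labelled spanning trees.
For each such spanning tree H, let X_H = 1 if all 18 edges of H are present in G. Then P[X_H = 1] = p^{18} = (6/19)^{18} = 101559956668416/104127350297911241532841.
Summing the indicators: E[X] = Σ_H E[X_H] = 5480386857784802185939 · p^{18} = 5480386857784802185939 · 101559956668416/104127350297911241532841 = 101559956668416/19.
Numerically: E[X] ≈ 5.345e+12.

E[X] = 5480386857784802185939 · (6/19)^{18} = 101559956668416/19 ≈ 5.345e+12.


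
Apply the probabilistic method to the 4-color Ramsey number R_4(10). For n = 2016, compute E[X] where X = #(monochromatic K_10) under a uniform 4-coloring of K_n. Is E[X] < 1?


E[X] = C(2016, 10) · 4^{1 − 45} = 298835995845288230309989008 · 4^{−44} = 298835995845288230309989008/309485009821345068724781056.
As a reduced fraction: E[X] = 18677249740330514394374313/19342813113834066795298816 ≈ 0.9656.
Is E[X] < 1? YES.
Since E[X] < 1, there exists a 4-coloring of K_{2016} with no monochromatic K_10; hence R_4(10) > 2016.

E[X] = 18677249740330514394374313/19342813113834066795298816 ≈ 0.9656; E[X] < 1, so R_4(10) > 2016.


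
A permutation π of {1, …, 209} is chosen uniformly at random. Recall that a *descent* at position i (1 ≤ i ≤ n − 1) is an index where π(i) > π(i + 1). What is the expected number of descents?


Write X = Σ X_I over i = 1, …, 208, with X_I the indicator of one descent.
There are 208 indicators.
For each fixed i, the pair (π(i), π(i+1)) is a uniformly random ordered pair of distinct values from {1, …, 209}; by symmetry P[π(i) > π(i+1)] = 1/2.
By linearity: E[X] = 208 · (1/2) = (209 − 1) · (1/2) = 104 ≈ 104.000000.

E[X] = 104 = 104.000000.


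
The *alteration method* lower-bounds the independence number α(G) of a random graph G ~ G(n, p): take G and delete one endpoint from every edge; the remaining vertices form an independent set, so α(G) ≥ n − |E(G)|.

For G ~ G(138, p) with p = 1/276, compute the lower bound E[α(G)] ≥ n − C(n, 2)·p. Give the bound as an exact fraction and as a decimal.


E[|E(G)|] = C(138, 2)·p = 9453 · (1/276) = 137/4.
E[α(G)] ≥ n − E[|E(G)|] = 138 − 137/4 = 415/4.
Numerically: ≈ 103.750000.
(This is only a lower bound; the true E[α(G)] may be larger.)

E[α(G)] ≥ 415/4 ≈ 103.750000.


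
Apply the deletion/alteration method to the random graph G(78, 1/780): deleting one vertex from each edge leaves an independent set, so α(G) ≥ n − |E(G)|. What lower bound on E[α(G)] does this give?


E[|E(G)|] = C(78, 2)·p = 3003 · (1/780) = 77/20.
E[α(G)] ≥ n − E[|E(G)|] = 78 − 77/20 = 1483/20.
Numerically: ≈ 74.1500.
(This is only a lower bound; the true E[α(G)] may be larger.)

E[α(G)] ≥ 1483/20 ≈ 74.1500.


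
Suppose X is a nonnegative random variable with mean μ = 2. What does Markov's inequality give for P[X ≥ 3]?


μ = E[X] = 2, a = 3.
Markov: P[X ≥ 3] ≤ μ/a = (2)/3 = 2/3.
Numerically: ≈ 0.667.
(Since a = 3 > μ = 2.000, the bound 2/3 is < 1 and informative.)

P[X ≥ 3] ≤ 2/3 ≈ 0.667.


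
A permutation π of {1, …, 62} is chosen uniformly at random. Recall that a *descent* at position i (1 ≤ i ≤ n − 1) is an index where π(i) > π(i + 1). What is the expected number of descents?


Write X = Σ X_I over i = 1, …, 61, with X_I the indicator of one descent.
There are 61 indicators.
For each fixed i, the pair (π(i), π(i+1)) is a uniformly random ordered pair of distinct values from {1, …, 62}; by symmetry P[π(i) > π(i+1)] = 1/2.
By linearity: E[X] = 61 · (1/2) = (62 − 1) · (1/2) = 61/2 ≈ 30.5000.

E[X] = 61/2 = 30.5000.


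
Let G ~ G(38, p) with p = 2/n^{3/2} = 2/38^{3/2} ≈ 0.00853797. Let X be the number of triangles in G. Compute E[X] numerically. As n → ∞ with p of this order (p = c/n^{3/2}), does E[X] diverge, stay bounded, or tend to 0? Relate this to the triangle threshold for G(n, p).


Number of potential triangles: C(38, 3) = 8436.
Each occurs with probability p³ ≈ (0.00853797)³ ≈ 6.22391714e-07.
By linearity: E[X] = C(38, 3)·p³ ≈ 8436 · 6.22391714e-07 ≈ 0.005250.
Since α = 3/2 > 1, p = c/n^{3/2} = o(1/n) is below the triangle threshold p ~ 1/n. Asymptotically E[X] ~ (c³/6)·n^{3(1−α)} = (2³/6)·n^{-1.5} → 0, so by Markov's inequality G has no triangles w.h.p.

E[X] ≈ 0.005250; in regime p = Θ(1/n^{3/2}) E[X] tends to 0 (below the triangle threshold p ~ 1/n).


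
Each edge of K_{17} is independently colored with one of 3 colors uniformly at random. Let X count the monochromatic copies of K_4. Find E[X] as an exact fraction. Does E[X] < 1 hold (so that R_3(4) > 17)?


E[X] = C(17, 4) · 3^{1 − 6} = 2380 · 3^{−5} = 2380/243.
As a reduced fraction: E[X] = 2380/243 ≈ 9.794239.
Is E[X] < 1? NO.
Since E[X] ≥ 1, the first-moment bound is inconclusive at n = 17; it does NOT by itself certify R_3(4) > 17.

E[X] = 2380/243 ≈ 9.794239; E[X] ≥ 1; first-moment method inconclusive here.


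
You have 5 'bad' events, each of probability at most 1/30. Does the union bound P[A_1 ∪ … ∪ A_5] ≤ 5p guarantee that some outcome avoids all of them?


Union bound: P[∪_{i=1}^{5} A_i] ≤ Σ_i P[A_i] ≤ 5·p = 5·(1/30) = 1/6.
Numerically: 1/6 ≈ 0.167.
Is 1/6 < 1? YES.
Since P[∪ A_i] ≤ 1/6 < 1, the complement has P[∩ A_i^c] ≥ 1 − 1/6 = 5/6 > 0, so some outcome avoids every A_i.

5·p = 1/6 ≈ 0.167; existence CERTIFIED by the union bound.


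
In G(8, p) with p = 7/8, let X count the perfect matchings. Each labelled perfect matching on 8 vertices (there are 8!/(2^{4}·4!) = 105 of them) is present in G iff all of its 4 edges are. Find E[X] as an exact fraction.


K_8 has 8!/(2^{4}·4!) = 105 labelled perfect matchings.
For each such perfect matching H, let X_H = 1 if all 4 edges of H are present in G. Then P[X_H = 1] = p^{4} = (7/8)^{4} = 2401/4096.
By linearity of expectation: E[X] = Σ_H E[X_H] = 105 · p^{4} = 105 · 2401/4096 = 252105/4096.
Numerically: E[X] ≈ 61.5.

E[X] = 105 · (7/8)^{4} = 252105/4096 ≈ 61.5.


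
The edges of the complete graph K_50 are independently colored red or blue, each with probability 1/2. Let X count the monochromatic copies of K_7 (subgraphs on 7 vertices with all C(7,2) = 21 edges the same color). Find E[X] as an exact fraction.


Let X = Σ_S X_S over the C(50, 7) = 99884400 subsets S of size 7, where X_S = 1 if the K_7 on S is monochromatic.
For a fixed S, the K_7 on S has C(7, 2) = 21 edges. P[all 21 edges red] = (1/2)^21, and likewise for blue, so P[monochromatic] = 2·(1/2)^21 = 2^{1 − 21} = 1/1048576.
By linearity of expectation: E[X] = C(50, 7) · 2^{1 − 21} = 99884400 · 1/1048576 = 6242775/65536.
Numerically: E[X] ≈ 95.25719.

E[X] = C(50,7)·2^(1−C(7,2)) = 6242775/65536 ≈ 95.25719.


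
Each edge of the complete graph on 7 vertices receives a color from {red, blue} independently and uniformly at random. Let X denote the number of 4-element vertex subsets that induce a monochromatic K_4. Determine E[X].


Let X = Σ_S X_S over the C(7, 4) = 35 subsets S of size 4, where X_S = 1 if the K_4 on S is monochromatic.
For a fixed S, the K_4 on S has C(4, 2) = 6 edges. P[all 6 edges red] = (1/2)^6, and likewise for blue, so P[monochromatic] = 2·(1/2)^6 = 2^{1 − 6} = 1/32.
By linearity: E[X] = C(7, 4) · 2^{1 − 6} = 35 · 1/32 = 35/32.
Numerically: E[X] ≈ 1.09375.

E[X] = C(7,4)·2^(1−C(4,2)) = 35/32 ≈ 1.09375.


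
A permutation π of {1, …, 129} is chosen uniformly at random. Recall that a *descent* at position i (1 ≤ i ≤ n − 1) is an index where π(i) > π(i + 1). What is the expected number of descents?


Write X = Σ X_I over i = 1, …, 128, with X_I the indicator of one descent.
There are 128 indicators.
For each fixed i, the pair (π(i), π(i+1)) is a uniformly random ordered pair of distinct values from {1, …, 129}; by symmetry P[π(i) > π(i+1)] = 1/2.
By linearity: E[X] = 128 · (1/2) = (129 − 1) · (1/2) = 64 ≈ 64.000000.

E[X] = 64 = 64.000000.


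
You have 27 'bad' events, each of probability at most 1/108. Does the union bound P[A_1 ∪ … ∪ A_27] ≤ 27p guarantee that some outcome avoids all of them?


Union bound: P[∪_{i=1}^{27} A_i] ≤ Σ_i P[A_i] ≤ 27·p = 27·(1/108) = 1/4.
Numerically: 1/4 ≈ 0.2500000.
Is 1/4 < 1? YES.
Since P[∪ A_i] ≤ 1/4 < 1, the complement has P[∩ A_i^c] ≥ 1 − 1/4 = 3/4 > 0, so some outcome avoids every A_i.

27·p = 1/4 ≈ 0.2500000; existence CERTIFIED by the union bound.


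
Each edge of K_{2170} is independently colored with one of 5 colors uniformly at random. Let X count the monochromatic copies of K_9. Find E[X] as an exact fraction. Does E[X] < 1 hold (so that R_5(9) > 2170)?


E[X] = C(2170, 9) · 5^{1 − 36} = 2891746779868845075610510 · 5^{−35} = 2891746779868845075610510/2910383045673370361328125.
As a reduced fraction: E[X] = 578349355973769015122102/582076609134674072265625 ≈ 0.9935966.
Is E[X] < 1? YES.
Since E[X] < 1, there exists a 5-coloring of K_{2170} with no monochromatic K_9; hence R_5(9) > 2170.

E[X] = 578349355973769015122102/582076609134674072265625 ≈ 0.9935966; E[X] < 1, so R_5(9) > 2170.


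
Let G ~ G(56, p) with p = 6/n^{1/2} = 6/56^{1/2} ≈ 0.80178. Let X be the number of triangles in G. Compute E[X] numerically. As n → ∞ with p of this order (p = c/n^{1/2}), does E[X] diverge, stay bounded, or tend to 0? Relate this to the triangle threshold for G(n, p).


Number of potential triangles: C(56, 3) = 27720.
Each occurs with probability p³ ≈ (0.80178)³ ≈ 5.1543240e-01.
By linearity: E[X] = C(56, 3)·p³ ≈ 27720 · 5.1543240e-01 ≈ 14287.78599.
Since α = 1/2 < 1, p = c/n^{1/2} ≫ 1/n is above the triangle threshold p ~ 1/n. Asymptotically E[X] ~ (c³/6)·n^{3(1−α)} = (6³/6)·n^{1.5} → ∞; triangles are abundant w.h.p.

E[X] ≈ 14287.78599; in regime p = Θ(1/n^{1/2}) E[X] diverges (above the triangle threshold p ~ 1/n).


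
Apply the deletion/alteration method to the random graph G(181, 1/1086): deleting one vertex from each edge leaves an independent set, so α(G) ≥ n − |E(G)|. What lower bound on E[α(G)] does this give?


E[|E(G)|] = C(181, 2)·p = 16290 · (1/1086) = 15.
E[α(G)] ≥ n − E[|E(G)|] = 181 − 15 = 166.
Numerically: ≈ 166.0000.
(This is only a lower bound; the true E[α(G)] may be larger.)

E[α(G)] ≥ 166 ≈ 166.0000.
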